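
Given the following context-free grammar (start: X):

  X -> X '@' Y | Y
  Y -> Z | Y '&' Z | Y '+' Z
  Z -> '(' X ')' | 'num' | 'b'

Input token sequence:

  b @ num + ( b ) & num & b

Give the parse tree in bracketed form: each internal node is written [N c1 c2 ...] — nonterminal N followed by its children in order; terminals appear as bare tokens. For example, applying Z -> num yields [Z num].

[X [X [Y [Z b]]] @ [Y [Y [Y [Y [Z num]] + [Z ( [X [Y [Z b]]] )]] & [Z num]] & [Z b]]]

X
X @ Y
Y @ Y
Z @ Y
b @ Y
b @ Y & Z
b @ Y & Z & Z
b @ Y + Z & Z & Z
b @ Z + Z & Z & Z
b @ num + Z & Z & Z
b @ num + ( X ) & Z & Z
b @ num + ( Y ) & Z & Z
b @ num + ( Z ) & Z & Z
b @ num + ( b ) & Z & Z
b @ num + ( b ) & num & Z
b @ num + ( b ) & num & b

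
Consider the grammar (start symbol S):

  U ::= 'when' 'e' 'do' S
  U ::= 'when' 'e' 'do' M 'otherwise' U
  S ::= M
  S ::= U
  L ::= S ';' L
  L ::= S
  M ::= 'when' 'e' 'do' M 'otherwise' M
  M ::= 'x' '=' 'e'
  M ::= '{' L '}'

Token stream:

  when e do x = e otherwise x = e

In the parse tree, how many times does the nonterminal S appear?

1

[S [M when e do [M x = e] otherwise [M x = e]]]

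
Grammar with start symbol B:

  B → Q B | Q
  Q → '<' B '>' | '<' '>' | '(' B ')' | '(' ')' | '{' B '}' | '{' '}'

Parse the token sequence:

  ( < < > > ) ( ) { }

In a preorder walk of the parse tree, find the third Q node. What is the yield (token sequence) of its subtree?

< >

[B [Q ( [B [Q < [B [Q < >]] >]] )] [B [Q ( )] [B [Q { }]]]]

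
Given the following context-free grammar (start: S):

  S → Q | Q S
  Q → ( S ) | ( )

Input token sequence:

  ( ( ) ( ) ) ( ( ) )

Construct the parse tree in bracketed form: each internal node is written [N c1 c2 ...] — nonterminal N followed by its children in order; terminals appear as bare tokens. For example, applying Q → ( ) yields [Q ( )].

S
Q S
( S ) S
( Q S ) S
( ( ) S ) S
( ( ) Q ) S
( ( ) ( ) ) S
( ( ) ( ) ) Q
( ( ) ( ) ) ( S )
( ( ) ( ) ) ( Q )
( ( ) ( ) ) ( ( ) )

[S [Q ( [S [Q ( )] [S [Q ( )]]] )] [S [Q ( [S [Q ( )]] )]]]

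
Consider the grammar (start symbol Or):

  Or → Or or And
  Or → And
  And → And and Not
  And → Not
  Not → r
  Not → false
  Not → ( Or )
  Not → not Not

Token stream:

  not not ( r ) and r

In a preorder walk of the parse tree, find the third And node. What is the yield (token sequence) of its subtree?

r

[Or [And [And [Not not [Not not [Not ( [Or [And [Not r]]] )]]]] and [Not r]]]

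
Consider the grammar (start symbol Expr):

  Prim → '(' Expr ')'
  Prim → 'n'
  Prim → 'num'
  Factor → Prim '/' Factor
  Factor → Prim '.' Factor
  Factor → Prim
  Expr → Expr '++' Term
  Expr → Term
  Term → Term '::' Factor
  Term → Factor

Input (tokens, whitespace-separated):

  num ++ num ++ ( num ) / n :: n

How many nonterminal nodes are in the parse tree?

21

[Expr [Expr [Expr [Term [Factor [Prim num]]]] ++ [Term [Factor [Prim num]]]] ++ [Term [Term [Factor [Prim ( [Expr [Term [Factor [Prim num]]]] )] / [Factor [Prim n]]]] :: [Factor [Prim n]]]]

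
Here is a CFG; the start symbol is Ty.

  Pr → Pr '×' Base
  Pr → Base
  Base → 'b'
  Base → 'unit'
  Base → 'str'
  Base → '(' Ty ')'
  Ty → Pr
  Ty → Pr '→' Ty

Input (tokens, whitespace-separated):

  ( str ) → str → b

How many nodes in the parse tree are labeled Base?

[Ty [Pr [Base ( [Ty [Pr [Base str]]] )]] → [Ty [Pr [Base str]] → [Ty [Pr [Base b]]]]]

4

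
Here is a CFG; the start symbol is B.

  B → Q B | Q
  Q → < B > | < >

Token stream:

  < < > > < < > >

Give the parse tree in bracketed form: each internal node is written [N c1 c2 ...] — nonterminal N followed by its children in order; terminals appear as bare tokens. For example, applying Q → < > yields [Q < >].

[B [Q < [B [Q < >]] >] [B [Q < [B [Q < >]] >]]]

B
Q B
< B > B
< Q > B
< < > > B
< < > > Q
< < > > < B >
< < > > < Q >
< < > > < < > >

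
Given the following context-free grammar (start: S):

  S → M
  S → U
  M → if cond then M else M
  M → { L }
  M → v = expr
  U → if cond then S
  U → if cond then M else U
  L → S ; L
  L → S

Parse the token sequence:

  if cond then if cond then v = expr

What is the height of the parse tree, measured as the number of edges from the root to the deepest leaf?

[S [U if cond then [S [U if cond then [S [M v = expr]]]]]]

6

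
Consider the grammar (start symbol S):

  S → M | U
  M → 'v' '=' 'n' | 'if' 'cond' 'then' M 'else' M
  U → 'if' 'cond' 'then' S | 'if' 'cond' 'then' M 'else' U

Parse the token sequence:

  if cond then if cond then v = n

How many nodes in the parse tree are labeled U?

2

[S [U if cond then [S [U if cond then [S [M v = n]]]]]]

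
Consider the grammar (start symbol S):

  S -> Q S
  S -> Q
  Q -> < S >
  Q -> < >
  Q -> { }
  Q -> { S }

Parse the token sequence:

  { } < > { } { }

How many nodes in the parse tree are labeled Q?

4

[S [Q { }] [S [Q < >] [S [Q { }] [S [Q { }]]]]]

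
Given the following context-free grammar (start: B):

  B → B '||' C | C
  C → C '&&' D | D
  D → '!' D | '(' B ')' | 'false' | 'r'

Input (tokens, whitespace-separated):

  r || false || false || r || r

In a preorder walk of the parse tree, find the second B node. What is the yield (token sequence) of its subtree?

[B [B [B [B [B [C [D r]]] || [C [D false]]] || [C [D false]]] || [C [D r]]] || [C [D r]]]

r || false || false || r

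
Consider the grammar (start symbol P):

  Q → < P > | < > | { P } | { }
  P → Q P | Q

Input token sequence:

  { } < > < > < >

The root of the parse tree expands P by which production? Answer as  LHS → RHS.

[P [Q { }] [P [Q < >] [P [Q < >] [P [Q < >]]]]]

P → Q P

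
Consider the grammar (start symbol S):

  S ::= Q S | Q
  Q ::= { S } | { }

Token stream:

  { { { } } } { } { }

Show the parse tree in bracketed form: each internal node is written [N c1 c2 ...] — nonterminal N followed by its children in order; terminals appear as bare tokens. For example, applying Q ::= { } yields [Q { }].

S
Q S
{ S } S
{ Q } S
{ { S } } S
{ { Q } } S
{ { { } } } S
{ { { } } } Q S
{ { { } } } { } S
{ { { } } } { } Q
{ { { } } } { } { }

[S [Q { [S [Q { [S [Q { }]] }]] }] [S [Q { }] [S [Q { }]]]]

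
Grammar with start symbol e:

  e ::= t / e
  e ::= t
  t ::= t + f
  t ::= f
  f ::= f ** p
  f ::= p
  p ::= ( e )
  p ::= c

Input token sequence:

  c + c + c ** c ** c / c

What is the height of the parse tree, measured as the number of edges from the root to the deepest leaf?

6

[e [t [t [t [f [p c]]] + [f [p c]]] + [f [f [f [p c]] ** [p c]] ** [p c]]] / [e [t [f [p c]]]]]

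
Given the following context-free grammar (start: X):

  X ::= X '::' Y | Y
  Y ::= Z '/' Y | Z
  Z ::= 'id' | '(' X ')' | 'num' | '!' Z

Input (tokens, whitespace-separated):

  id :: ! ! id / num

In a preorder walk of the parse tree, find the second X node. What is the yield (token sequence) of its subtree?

[X [X [Y [Z id]]] :: [Y [Z ! [Z ! [Z id]]] / [Y [Z num]]]]

id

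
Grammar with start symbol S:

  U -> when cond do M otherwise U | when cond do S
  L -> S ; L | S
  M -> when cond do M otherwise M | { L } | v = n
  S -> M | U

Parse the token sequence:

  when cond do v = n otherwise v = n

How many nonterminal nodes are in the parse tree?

4

[S [M when cond do [M v = n] otherwise [M v = n]]]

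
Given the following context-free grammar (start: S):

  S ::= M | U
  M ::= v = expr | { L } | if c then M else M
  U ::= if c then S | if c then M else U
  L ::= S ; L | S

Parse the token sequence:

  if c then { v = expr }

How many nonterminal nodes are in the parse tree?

[S [U if c then [S [M { [L [S [M v = expr]]] }]]]]

7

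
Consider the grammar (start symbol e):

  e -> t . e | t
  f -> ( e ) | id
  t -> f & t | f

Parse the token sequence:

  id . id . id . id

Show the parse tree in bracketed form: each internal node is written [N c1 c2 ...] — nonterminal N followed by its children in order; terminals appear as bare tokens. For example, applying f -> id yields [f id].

[e [t [f id]] . [e [t [f id]] . [e [t [f id]] . [e [t [f id]]]]]]

e
t . e
f . e
id . e
id . t . e
id . f . e
id . id . e
id . id . t . e
id . id . f . e
id . id . id . e
id . id . id . t
id . id . id . f
id . id . id . id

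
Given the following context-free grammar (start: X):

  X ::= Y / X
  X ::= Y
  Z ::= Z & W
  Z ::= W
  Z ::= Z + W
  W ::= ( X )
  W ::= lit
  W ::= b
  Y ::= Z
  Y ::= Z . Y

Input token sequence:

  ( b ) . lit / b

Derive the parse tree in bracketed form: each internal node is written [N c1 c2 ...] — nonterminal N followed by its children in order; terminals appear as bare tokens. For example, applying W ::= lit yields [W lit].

[X [Y [Z [W ( [X [Y [Z [W b]]]] )]] . [Y [Z [W lit]]]] / [X [Y [Z [W b]]]]]

X
Y / X
Z . Y / X
W . Y / X
( X ) . Y / X
( Y ) . Y / X
( Z ) . Y / X
( W ) . Y / X
( b ) . Y / X
( b ) . Z / X
( b ) . W / X
( b ) . lit / X
( b ) . lit / Y
( b ) . lit / Z
( b ) . lit / W
( b ) . lit / b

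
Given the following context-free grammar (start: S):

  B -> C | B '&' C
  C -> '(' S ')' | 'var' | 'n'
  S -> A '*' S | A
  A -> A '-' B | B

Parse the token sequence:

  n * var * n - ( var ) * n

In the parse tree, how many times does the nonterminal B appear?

6

[S [A [B [C n]]] * [S [A [B [C var]]] * [S [A [A [B [C n]]] - [B [C ( [S [A [B [C var]]]] )]]] * [S [A [B [C n]]]]]]]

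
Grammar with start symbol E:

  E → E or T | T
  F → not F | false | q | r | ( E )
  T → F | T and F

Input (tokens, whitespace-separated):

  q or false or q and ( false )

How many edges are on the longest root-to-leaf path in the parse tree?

[E [E [E [T [F q]]] or [T [F false]]] or [T [T [F q]] and [F ( [E [T [F false]]] )]]]

6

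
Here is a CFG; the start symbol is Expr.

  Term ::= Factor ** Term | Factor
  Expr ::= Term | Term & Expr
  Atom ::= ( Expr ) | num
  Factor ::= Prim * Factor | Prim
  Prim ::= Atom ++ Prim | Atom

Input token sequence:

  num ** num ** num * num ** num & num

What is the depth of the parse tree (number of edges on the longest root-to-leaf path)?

[Expr [Term [Factor [Prim [Atom num]]] ** [Term [Factor [Prim [Atom num]]] ** [Term [Factor [Prim [Atom num]] * [Factor [Prim [Atom num]]]] ** [Term [Factor [Prim [Atom num]]]]]]] & [Expr [Term [Factor [Prim [Atom num]]]]]]

8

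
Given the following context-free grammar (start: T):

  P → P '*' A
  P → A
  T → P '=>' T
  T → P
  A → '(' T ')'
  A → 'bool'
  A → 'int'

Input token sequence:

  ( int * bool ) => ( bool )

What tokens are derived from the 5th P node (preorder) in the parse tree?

[T [P [A ( [T [P [P [A int]] * [A bool]]] )]] => [T [P [A ( [T [P [A bool]]] )]]]]

bool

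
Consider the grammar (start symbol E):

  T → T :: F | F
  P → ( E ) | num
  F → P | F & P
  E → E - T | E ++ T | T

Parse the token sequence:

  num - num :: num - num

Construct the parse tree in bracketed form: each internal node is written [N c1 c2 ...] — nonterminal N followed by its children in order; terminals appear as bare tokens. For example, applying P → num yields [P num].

[E [E [E [T [F [P num]]]] - [T [T [F [P num]]] :: [F [P num]]]] - [T [F [P num]]]]

E
E - T
E - T - T
T - T - T
F - T - T
P - T - T
num - T - T
num - T :: F - T
num - F :: F - T
num - P :: F - T
num - num :: F - T
num - num :: P - T
num - num :: num - T
num - num :: num - F
num - num :: num - P
num - num :: num - num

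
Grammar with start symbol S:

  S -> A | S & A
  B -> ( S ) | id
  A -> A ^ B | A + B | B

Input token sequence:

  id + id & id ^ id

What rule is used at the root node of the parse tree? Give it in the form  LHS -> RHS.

S -> S & A

[S [S [A [A [B id]] + [B id]]] & [A [A [B id]] ^ [B id]]]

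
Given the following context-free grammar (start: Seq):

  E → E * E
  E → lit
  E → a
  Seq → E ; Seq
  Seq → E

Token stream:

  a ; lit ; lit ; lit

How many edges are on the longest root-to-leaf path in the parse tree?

[Seq [E a] ; [Seq [E lit] ; [Seq [E lit] ; [Seq [E lit]]]]]

5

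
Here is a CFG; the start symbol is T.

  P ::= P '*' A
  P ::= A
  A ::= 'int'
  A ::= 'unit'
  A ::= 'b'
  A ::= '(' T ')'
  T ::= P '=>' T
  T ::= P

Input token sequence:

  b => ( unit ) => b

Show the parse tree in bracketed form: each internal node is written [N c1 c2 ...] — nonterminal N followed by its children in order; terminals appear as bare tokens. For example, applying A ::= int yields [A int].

T
P => T
A => T
b => T
b => P => T
b => A => T
b => ( T ) => T
b => ( P ) => T
b => ( A ) => T
b => ( unit ) => T
b => ( unit ) => P
b => ( unit ) => A
b => ( unit ) => b

[T [P [A b]] => [T [P [A ( [T [P [A unit]]] )]] => [T [P [A b]]]]]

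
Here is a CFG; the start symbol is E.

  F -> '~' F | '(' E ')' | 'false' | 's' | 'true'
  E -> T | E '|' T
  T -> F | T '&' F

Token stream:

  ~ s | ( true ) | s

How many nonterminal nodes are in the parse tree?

[E [E [E [T [F ~ [F s]]]] | [T [F ( [E [T [F true]]] )]]] | [T [F s]]]

13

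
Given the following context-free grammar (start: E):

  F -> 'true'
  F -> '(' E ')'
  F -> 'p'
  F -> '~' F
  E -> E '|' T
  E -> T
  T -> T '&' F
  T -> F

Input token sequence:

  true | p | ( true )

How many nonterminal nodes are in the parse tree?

[E [E [E [T [F true]]] | [T [F p]]] | [T [F ( [E [T [F true]]] )]]]

12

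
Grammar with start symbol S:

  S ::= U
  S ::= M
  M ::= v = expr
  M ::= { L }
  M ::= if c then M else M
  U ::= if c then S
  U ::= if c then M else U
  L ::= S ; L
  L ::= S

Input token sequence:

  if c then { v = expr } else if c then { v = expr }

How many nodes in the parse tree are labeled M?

4

[S [U if c then [M { [L [S [M v = expr]]] }] else [U if c then [S [M { [L [S [M v = expr]]] }]]]]]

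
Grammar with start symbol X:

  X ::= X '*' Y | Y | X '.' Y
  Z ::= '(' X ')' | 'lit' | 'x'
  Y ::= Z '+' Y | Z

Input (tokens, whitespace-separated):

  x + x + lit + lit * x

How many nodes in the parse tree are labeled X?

2

[X [X [Y [Z x] + [Y [Z x] + [Y [Z lit] + [Y [Z lit]]]]]] * [Y [Z x]]]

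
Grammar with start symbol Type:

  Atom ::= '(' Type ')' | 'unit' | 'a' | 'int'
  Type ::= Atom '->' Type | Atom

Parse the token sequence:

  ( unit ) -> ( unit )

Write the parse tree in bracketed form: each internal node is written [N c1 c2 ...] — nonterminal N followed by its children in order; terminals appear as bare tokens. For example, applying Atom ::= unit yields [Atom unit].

[Type [Atom ( [Type [Atom unit]] )] -> [Type [Atom ( [Type [Atom unit]] )]]]

Type
Atom -> Type
( Type ) -> Type
( Atom ) -> Type
( unit ) -> Type
( unit ) -> Atom
( unit ) -> ( Type )
( unit ) -> ( Atom )
( unit ) -> ( unit )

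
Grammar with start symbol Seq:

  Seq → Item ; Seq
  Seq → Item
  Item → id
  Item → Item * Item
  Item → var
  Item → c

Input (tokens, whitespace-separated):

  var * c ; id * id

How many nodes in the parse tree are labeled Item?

[Seq [Item [Item var] * [Item c]] ; [Seq [Item [Item id] * [Item id]]]]

6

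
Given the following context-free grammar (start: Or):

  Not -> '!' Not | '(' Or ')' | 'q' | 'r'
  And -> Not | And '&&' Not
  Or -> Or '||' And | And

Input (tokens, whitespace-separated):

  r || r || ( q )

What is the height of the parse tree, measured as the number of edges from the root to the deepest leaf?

[Or [Or [Or [And [Not r]]] || [And [Not r]]] || [And [Not ( [Or [And [Not q]]] )]]]

6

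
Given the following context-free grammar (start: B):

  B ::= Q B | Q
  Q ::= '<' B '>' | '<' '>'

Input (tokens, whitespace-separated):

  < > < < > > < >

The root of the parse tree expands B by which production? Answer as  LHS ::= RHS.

B ::= Q B

[B [Q < >] [B [Q < [B [Q < >]] >] [B [Q < >]]]]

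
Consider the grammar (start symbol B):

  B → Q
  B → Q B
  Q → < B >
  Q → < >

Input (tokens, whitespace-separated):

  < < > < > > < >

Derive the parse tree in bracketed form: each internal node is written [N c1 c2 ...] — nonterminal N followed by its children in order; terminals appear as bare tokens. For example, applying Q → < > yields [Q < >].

B
Q B
< B > B
< Q B > B
< < > B > B
< < > Q > B
< < > < > > B
< < > < > > Q
< < > < > > < >

[B [Q < [B [Q < >] [B [Q < >]]] >] [B [Q < >]]]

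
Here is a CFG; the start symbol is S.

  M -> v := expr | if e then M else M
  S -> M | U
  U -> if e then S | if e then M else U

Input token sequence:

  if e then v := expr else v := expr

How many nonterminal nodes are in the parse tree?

[S [M if e then [M v := expr] else [M v := expr]]]

4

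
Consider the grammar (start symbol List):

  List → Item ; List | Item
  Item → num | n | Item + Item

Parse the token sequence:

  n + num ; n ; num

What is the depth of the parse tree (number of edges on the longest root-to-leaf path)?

4

[List [Item [Item n] + [Item num]] ; [List [Item n] ; [List [Item num]]]]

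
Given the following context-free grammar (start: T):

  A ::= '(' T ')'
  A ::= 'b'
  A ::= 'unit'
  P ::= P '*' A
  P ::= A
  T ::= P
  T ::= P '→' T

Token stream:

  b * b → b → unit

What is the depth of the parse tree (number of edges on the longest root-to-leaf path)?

5

[T [P [P [A b]] * [A b]] → [T [P [A b]] → [T [P [A unit]]]]]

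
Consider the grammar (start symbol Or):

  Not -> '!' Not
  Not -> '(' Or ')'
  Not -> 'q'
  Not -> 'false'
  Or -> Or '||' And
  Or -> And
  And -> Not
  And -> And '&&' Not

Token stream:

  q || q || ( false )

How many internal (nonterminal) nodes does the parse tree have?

12

[Or [Or [Or [And [Not q]]] || [And [Not q]]] || [And [Not ( [Or [And [Not false]]] )]]]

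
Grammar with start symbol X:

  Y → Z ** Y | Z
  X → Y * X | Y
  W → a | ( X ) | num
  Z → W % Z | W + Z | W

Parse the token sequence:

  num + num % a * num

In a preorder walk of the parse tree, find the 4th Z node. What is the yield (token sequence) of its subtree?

num

[X [Y [Z [W num] + [Z [W num] % [Z [W a]]]]] * [X [Y [Z [W num]]]]]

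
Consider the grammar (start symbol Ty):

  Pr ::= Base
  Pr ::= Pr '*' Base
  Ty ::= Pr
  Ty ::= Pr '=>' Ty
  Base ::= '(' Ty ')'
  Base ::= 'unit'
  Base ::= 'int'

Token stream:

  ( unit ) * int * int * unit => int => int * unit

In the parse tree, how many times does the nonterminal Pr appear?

[Ty [Pr [Pr [Pr [Pr [Base ( [Ty [Pr [Base unit]]] )]] * [Base int]] * [Base int]] * [Base unit]] => [Ty [Pr [Base int]] => [Ty [Pr [Pr [Base int]] * [Base unit]]]]]

8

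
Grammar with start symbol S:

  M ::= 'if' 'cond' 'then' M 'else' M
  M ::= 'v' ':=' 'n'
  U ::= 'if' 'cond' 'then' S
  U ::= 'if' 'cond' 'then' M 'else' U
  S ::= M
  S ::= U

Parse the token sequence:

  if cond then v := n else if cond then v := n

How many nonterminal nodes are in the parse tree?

6

[S [U if cond then [M v := n] else [U if cond then [S [M v := n]]]]]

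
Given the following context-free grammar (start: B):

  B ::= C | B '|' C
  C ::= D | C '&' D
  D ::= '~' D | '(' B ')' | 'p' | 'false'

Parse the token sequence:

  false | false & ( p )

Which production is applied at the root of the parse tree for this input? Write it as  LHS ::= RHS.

B ::= B '|' C

[B [B [C [D false]]] | [C [C [D false]] & [D ( [B [C [D p]]] )]]]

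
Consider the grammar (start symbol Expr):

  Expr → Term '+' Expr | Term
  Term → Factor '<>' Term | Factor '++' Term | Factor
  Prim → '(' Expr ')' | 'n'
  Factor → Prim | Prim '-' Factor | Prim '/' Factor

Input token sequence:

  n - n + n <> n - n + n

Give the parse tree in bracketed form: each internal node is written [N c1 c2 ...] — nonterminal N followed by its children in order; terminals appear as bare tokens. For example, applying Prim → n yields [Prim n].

Expr
Term + Expr
Factor + Expr
Prim - Factor + Expr
n - Factor + Expr
n - Prim + Expr
n - n + Expr
n - n + Term + Expr
n - n + Factor <> Term + Expr
n - n + Prim <> Term + Expr
n - n + n <> Term + Expr
n - n + n <> Factor + Expr
n - n + n <> Prim - Factor + Expr
n - n + n <> n - Factor + Expr
n - n + n <> n - Prim + Expr
n - n + n <> n - n + Expr
n - n + n <> n - n + Term
n - n + n <> n - n + Factor
n - n + n <> n - n + Prim
n - n + n <> n - n + n

[Expr [Term [Factor [Prim n] - [Factor [Prim n]]]] + [Expr [Term [Factor [Prim n]] <> [Term [Factor [Prim n] - [Factor [Prim n]]]]] + [Expr [Term [Factor [Prim n]]]]]]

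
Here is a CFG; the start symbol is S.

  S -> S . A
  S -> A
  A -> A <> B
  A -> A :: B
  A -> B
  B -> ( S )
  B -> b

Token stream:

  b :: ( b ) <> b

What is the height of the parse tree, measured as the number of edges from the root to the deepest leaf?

[S [A [A [A [B b]] :: [B ( [S [A [B b]]] )]] <> [B b]]]

7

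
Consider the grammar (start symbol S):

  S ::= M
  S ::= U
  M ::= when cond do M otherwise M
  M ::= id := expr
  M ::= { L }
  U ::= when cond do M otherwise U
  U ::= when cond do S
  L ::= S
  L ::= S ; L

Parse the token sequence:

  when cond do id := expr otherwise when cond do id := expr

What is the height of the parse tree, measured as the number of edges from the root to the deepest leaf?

5

[S [U when cond do [M id := expr] otherwise [U when cond do [S [M id := expr]]]]]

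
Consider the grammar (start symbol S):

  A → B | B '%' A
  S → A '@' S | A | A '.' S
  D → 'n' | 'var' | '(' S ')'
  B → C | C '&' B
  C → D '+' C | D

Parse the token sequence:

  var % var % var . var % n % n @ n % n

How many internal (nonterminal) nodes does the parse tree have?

[S [A [B [C [D var]]] % [A [B [C [D var]]] % [A [B [C [D var]]]]]] . [S [A [B [C [D var]]] % [A [B [C [D n]]] % [A [B [C [D n]]]]]] @ [S [A [B [C [D n]]] % [A [B [C [D n]]]]]]]]

35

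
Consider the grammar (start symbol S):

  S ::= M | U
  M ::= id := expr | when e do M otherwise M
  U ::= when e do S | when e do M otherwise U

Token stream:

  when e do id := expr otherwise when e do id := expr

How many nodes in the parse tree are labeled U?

[S [U when e do [M id := expr] otherwise [U when e do [S [M id := expr]]]]]

2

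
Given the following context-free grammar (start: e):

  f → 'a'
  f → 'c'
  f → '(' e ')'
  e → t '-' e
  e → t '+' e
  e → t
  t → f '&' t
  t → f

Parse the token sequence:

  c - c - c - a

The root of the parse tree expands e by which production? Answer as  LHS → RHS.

[e [t [f c]] - [e [t [f c]] - [e [t [f c]] - [e [t [f a]]]]]]

e → t '-' e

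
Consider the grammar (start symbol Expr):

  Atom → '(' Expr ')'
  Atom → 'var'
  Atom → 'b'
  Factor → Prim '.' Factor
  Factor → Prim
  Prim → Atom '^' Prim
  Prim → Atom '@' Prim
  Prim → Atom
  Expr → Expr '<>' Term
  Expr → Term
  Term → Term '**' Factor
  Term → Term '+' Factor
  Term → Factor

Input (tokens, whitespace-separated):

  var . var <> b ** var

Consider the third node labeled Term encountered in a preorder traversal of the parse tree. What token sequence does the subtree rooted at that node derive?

[Expr [Expr [Term [Factor [Prim [Atom var]] . [Factor [Prim [Atom var]]]]]] <> [Term [Term [Factor [Prim [Atom b]]]] ** [Factor [Prim [Atom var]]]]]

b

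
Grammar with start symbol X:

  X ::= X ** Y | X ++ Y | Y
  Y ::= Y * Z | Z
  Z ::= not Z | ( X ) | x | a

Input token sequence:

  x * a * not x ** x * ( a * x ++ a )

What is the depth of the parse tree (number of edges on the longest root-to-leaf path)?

8

[X [X [Y [Y [Y [Z x]] * [Z a]] * [Z not [Z x]]]] ** [Y [Y [Z x]] * [Z ( [X [X [Y [Y [Z a]] * [Z x]]] ++ [Y [Z a]]] )]]]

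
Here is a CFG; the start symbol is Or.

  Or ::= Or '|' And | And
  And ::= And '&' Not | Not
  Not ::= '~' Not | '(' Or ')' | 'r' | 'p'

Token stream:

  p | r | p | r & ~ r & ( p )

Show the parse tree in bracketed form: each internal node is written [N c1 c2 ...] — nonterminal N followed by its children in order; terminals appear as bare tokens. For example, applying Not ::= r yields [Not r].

[Or [Or [Or [Or [And [Not p]]] | [And [Not r]]] | [And [Not p]]] | [And [And [And [Not r]] & [Not ~ [Not r]]] & [Not ( [Or [And [Not p]]] )]]]

Or
Or | And
Or | And | And
Or | And | And | And
And | And | And | And
Not | And | And | And
p | And | And | And
p | Not | And | And
p | r | And | And
p | r | Not | And
p | r | p | And
p | r | p | And & Not
p | r | p | And & Not & Not
p | r | p | Not & Not & Not
p | r | p | r & Not & Not
p | r | p | r & ~ Not & Not
p | r | p | r & ~ r & Not
p | r | p | r & ~ r & ( Or )
p | r | p | r & ~ r & ( And )
p | r | p | r & ~ r & ( Not )
p | r | p | r & ~ r & ( p )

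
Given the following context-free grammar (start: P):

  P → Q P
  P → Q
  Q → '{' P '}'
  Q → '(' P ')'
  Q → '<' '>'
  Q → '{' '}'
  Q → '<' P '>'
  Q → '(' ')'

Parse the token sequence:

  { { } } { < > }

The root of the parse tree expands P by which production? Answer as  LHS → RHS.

[P [Q { [P [Q { }]] }] [P [Q { [P [Q < >]] }]]]

P → Q P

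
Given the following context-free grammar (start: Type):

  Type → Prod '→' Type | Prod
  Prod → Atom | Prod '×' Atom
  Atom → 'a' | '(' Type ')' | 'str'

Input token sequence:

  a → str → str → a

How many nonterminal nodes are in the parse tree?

[Type [Prod [Atom a]] → [Type [Prod [Atom str]] → [Type [Prod [Atom str]] → [Type [Prod [Atom a]]]]]]

12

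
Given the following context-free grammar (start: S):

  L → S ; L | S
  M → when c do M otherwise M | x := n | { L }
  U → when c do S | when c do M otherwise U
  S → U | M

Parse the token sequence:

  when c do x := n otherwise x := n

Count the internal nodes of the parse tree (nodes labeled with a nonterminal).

4

[S [M when c do [M x := n] otherwise [M x := n]]]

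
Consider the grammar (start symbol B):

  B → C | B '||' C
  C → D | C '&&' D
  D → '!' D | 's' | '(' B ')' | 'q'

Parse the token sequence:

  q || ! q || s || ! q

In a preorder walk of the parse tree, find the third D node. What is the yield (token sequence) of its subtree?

[B [B [B [B [C [D q]]] || [C [D ! [D q]]]] || [C [D s]]] || [C [D ! [D q]]]]

q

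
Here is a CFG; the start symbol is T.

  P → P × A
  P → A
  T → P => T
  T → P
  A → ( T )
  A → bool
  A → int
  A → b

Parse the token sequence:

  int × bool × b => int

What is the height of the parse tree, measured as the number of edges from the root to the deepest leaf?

[T [P [P [P [A int]] × [A bool]] × [A b]] => [T [P [A int]]]]

5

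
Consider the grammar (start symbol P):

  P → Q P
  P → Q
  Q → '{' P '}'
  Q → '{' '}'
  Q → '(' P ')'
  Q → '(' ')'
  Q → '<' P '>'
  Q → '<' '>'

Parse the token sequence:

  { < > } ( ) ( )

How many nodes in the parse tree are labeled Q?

4

[P [Q { [P [Q < >]] }] [P [Q ( )] [P [Q ( )]]]]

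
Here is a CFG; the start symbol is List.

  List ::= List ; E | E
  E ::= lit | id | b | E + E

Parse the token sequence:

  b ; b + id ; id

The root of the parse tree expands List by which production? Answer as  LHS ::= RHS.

List ::= List ; E

[List [List [List [E b]] ; [E [E b] + [E id]]] ; [E id]]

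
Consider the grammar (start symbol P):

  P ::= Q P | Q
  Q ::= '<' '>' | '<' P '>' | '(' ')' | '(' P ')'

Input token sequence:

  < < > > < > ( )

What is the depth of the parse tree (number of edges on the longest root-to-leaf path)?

[P [Q < [P [Q < >]] >] [P [Q < >] [P [Q ( )]]]]

4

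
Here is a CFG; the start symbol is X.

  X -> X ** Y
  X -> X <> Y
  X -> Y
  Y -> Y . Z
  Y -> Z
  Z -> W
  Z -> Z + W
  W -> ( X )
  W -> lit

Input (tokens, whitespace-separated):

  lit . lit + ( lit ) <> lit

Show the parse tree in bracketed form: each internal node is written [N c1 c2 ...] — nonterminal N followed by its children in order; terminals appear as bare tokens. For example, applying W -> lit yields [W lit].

[X [X [Y [Y [Z [W lit]]] . [Z [Z [W lit]] + [W ( [X [Y [Z [W lit]]]] )]]]] <> [Y [Z [W lit]]]]

X
X <> Y
Y <> Y
Y . Z <> Y
Z . Z <> Y
W . Z <> Y
lit . Z <> Y
lit . Z + W <> Y
lit . W + W <> Y
lit . lit + W <> Y
lit . lit + ( X ) <> Y
lit . lit + ( Y ) <> Y
lit . lit + ( Z ) <> Y
lit . lit + ( W ) <> Y
lit . lit + ( lit ) <> Y
lit . lit + ( lit ) <> Z
lit . lit + ( lit ) <> W
lit . lit + ( lit ) <> lit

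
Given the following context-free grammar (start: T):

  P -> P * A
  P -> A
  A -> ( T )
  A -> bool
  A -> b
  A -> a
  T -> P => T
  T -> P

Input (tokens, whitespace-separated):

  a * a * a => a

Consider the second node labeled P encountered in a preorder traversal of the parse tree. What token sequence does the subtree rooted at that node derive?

a * a

[T [P [P [P [A a]] * [A a]] * [A a]] => [T [P [A a]]]]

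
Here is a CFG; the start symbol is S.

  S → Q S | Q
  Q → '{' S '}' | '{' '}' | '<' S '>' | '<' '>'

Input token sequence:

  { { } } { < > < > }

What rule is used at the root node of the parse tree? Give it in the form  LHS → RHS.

[S [Q { [S [Q { }]] }] [S [Q { [S [Q < >] [S [Q < >]]] }]]]

S → Q S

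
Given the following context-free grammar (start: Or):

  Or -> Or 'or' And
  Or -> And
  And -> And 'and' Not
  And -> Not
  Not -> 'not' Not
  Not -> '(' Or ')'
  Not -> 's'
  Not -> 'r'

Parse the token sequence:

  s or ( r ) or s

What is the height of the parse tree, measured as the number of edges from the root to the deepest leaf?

[Or [Or [Or [And [Not s]]] or [And [Not ( [Or [And [Not r]]] )]]] or [And [Not s]]]

7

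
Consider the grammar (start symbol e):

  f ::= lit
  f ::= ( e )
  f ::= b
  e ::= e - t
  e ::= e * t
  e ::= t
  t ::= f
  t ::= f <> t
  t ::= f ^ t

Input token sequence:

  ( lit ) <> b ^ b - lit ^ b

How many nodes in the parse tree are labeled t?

[e [e [t [f ( [e [t [f lit]]] )] <> [t [f b] ^ [t [f b]]]]] - [t [f lit] ^ [t [f b]]]]

6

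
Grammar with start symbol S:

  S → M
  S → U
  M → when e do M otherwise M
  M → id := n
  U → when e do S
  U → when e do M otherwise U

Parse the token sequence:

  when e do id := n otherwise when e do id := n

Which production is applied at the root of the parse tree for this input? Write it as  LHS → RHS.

S → U

[S [U when e do [M id := n] otherwise [U when e do [S [M id := n]]]]]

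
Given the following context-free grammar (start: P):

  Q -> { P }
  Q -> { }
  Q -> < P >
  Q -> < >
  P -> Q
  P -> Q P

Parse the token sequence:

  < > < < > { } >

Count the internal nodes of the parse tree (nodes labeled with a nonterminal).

[P [Q < >] [P [Q < [P [Q < >] [P [Q { }]]] >]]]

8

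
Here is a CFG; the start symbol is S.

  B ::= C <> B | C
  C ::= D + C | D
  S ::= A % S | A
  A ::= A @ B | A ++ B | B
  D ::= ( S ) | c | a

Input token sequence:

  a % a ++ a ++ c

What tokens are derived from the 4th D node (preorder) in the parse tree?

[S [A [B [C [D a]]]] % [S [A [A [A [B [C [D a]]]] ++ [B [C [D a]]]] ++ [B [C [D c]]]]]]

c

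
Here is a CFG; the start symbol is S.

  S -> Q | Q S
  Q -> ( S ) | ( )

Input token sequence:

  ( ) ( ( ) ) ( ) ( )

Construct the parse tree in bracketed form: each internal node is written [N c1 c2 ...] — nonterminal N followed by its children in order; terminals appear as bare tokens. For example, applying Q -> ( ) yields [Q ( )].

[S [Q ( )] [S [Q ( [S [Q ( )]] )] [S [Q ( )] [S [Q ( )]]]]]

S
Q S
( ) S
( ) Q S
( ) ( S ) S
( ) ( Q ) S
( ) ( ( ) ) S
( ) ( ( ) ) Q S
( ) ( ( ) ) ( ) S
( ) ( ( ) ) ( ) Q
( ) ( ( ) ) ( ) ( )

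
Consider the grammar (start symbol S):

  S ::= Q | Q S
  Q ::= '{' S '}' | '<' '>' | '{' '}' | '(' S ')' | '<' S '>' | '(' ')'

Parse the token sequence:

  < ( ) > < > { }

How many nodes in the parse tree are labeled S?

4

[S [Q < [S [Q ( )]] >] [S [Q < >] [S [Q { }]]]]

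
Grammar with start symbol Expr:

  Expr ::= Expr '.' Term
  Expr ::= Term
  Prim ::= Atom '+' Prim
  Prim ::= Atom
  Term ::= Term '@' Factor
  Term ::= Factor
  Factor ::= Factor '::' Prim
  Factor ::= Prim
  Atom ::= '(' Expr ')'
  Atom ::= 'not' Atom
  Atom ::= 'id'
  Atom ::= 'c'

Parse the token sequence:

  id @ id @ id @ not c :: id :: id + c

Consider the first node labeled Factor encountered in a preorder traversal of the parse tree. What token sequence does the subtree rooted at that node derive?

[Expr [Term [Term [Term [Term [Factor [Prim [Atom id]]]] @ [Factor [Prim [Atom id]]]] @ [Factor [Prim [Atom id]]]] @ [Factor [Factor [Factor [Prim [Atom not [Atom c]]]] :: [Prim [Atom id]]] :: [Prim [Atom id] + [Prim [Atom c]]]]]]

id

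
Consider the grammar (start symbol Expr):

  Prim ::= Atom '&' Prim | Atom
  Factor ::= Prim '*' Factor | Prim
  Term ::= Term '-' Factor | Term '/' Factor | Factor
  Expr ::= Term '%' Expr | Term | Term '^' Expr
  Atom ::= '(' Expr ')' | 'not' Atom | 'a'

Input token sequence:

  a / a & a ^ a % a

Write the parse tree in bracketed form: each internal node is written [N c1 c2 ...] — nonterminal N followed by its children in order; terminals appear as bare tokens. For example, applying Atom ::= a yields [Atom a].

[Expr [Term [Term [Factor [Prim [Atom a]]]] / [Factor [Prim [Atom a] & [Prim [Atom a]]]]] ^ [Expr [Term [Factor [Prim [Atom a]]]] % [Expr [Term [Factor [Prim [Atom a]]]]]]]

Expr
Term ^ Expr
Term / Factor ^ Expr
Factor / Factor ^ Expr
Prim / Factor ^ Expr
Atom / Factor ^ Expr
a / Factor ^ Expr
a / Prim ^ Expr
a / Atom & Prim ^ Expr
a / a & Prim ^ Expr
a / a & Atom ^ Expr
a / a & a ^ Expr
a / a & a ^ Term % Expr
a / a & a ^ Factor % Expr
a / a & a ^ Prim % Expr
a / a & a ^ Atom % Expr
a / a & a ^ a % Expr
a / a & a ^ a % Term
a / a & a ^ a % Factor
a / a & a ^ a % Prim
a / a & a ^ a % Atom
a / a & a ^ a % a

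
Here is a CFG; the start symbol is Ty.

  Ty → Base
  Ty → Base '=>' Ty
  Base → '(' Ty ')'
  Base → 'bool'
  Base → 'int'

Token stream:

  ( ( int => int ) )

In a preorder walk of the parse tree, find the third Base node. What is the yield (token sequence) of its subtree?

[Ty [Base ( [Ty [Base ( [Ty [Base int] => [Ty [Base int]]] )]] )]]

int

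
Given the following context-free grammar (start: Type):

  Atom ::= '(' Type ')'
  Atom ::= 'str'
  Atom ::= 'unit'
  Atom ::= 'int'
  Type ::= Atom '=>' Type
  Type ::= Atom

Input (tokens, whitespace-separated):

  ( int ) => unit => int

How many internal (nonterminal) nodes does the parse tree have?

[Type [Atom ( [Type [Atom int]] )] => [Type [Atom unit] => [Type [Atom int]]]]

8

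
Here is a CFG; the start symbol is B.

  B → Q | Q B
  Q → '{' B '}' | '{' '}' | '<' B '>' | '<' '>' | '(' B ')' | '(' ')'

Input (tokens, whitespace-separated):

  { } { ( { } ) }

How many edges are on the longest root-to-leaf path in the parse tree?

[B [Q { }] [B [Q { [B [Q ( [B [Q { }]] )]] }]]]

7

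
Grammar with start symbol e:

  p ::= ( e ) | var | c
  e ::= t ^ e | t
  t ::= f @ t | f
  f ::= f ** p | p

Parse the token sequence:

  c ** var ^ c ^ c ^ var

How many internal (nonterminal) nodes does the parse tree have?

18

[e [t [f [f [p c]] ** [p var]]] ^ [e [t [f [p c]]] ^ [e [t [f [p c]]] ^ [e [t [f [p var]]]]]]]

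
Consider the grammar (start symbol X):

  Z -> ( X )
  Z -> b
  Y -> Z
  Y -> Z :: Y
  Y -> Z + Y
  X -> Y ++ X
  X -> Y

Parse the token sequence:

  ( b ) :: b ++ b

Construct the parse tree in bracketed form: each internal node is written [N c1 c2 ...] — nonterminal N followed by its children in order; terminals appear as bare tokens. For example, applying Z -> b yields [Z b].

X
Y ++ X
Z :: Y ++ X
( X ) :: Y ++ X
( Y ) :: Y ++ X
( Z ) :: Y ++ X
( b ) :: Y ++ X
( b ) :: Z ++ X
( b ) :: b ++ X
( b ) :: b ++ Y
( b ) :: b ++ Z
( b ) :: b ++ b

[X [Y [Z ( [X [Y [Z b]]] )] :: [Y [Z b]]] ++ [X [Y [Z b]]]]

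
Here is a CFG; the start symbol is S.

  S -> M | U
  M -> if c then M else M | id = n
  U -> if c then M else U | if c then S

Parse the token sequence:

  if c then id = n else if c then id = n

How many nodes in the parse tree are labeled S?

[S [U if c then [M id = n] else [U if c then [S [M id = n]]]]]

2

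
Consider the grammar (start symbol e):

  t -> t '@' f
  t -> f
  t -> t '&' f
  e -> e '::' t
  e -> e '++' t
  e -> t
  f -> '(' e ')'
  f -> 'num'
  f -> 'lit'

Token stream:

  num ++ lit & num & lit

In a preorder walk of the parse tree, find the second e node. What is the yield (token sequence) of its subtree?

num

[e [e [t [f num]]] ++ [t [t [t [f lit]] & [f num]] & [f lit]]]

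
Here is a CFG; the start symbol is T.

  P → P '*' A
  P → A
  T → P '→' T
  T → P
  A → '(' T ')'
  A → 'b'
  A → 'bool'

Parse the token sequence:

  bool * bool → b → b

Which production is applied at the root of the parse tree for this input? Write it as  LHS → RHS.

[T [P [P [A bool]] * [A bool]] → [T [P [A b]] → [T [P [A b]]]]]

T → P '→' T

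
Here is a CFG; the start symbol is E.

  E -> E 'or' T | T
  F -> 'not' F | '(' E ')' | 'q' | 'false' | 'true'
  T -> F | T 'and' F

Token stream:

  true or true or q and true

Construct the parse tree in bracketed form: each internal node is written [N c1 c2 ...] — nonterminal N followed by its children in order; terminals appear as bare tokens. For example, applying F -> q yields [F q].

[E [E [E [T [F true]]] or [T [F true]]] or [T [T [F q]] and [F true]]]

E
E or T
E or T or T
T or T or T
F or T or T
true or T or T
true or F or T
true or true or T
true or true or T and F
true or true or F and F
true or true or q and F
true or true or q and true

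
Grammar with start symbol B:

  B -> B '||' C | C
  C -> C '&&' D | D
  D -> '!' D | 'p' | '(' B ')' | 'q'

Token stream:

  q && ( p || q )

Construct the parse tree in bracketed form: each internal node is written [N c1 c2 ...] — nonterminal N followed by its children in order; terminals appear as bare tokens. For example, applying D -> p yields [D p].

B
C
C && D
D && D
q && D
q && ( B )
q && ( B || C )
q && ( C || C )
q && ( D || C )
q && ( p || C )
q && ( p || D )
q && ( p || q )

[B [C [C [D q]] && [D ( [B [B [C [D p]]] || [C [D q]]] )]]]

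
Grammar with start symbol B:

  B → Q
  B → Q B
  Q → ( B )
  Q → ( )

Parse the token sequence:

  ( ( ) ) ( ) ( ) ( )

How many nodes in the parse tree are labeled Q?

5

[B [Q ( [B [Q ( )]] )] [B [Q ( )] [B [Q ( )] [B [Q ( )]]]]]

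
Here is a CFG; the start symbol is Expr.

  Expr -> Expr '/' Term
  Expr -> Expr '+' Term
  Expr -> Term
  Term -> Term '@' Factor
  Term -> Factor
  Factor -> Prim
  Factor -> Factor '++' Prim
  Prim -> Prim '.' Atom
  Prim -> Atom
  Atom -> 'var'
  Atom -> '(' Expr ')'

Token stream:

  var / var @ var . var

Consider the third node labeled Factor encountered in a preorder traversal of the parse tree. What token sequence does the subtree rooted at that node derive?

[Expr [Expr [Term [Factor [Prim [Atom var]]]]] / [Term [Term [Factor [Prim [Atom var]]]] @ [Factor [Prim [Prim [Atom var]] . [Atom var]]]]]

var . var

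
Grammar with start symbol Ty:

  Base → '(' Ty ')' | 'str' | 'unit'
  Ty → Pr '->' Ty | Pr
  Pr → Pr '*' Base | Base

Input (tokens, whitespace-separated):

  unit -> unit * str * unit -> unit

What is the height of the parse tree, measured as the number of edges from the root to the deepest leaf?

[Ty [Pr [Base unit]] -> [Ty [Pr [Pr [Pr [Base unit]] * [Base str]] * [Base unit]] -> [Ty [Pr [Base unit]]]]]

6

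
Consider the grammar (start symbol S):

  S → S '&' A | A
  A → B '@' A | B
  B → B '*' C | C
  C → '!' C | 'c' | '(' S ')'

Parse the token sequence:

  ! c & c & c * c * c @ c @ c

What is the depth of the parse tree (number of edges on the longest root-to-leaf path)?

7

[S [S [S [A [B [C ! [C c]]]]] & [A [B [C c]]]] & [A [B [B [B [C c]] * [C c]] * [C c]] @ [A [B [C c]] @ [A [B [C c]]]]]]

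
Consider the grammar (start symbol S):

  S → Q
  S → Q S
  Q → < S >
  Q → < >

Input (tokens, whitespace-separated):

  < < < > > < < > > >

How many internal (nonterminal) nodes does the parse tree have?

[S [Q < [S [Q < [S [Q < >]] >] [S [Q < [S [Q < >]] >]]] >]]

10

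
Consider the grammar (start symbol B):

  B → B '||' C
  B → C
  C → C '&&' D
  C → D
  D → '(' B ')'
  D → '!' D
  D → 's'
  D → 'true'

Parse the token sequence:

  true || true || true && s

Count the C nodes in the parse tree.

[B [B [B [C [D true]]] || [C [D true]]] || [C [C [D true]] && [D s]]]

4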